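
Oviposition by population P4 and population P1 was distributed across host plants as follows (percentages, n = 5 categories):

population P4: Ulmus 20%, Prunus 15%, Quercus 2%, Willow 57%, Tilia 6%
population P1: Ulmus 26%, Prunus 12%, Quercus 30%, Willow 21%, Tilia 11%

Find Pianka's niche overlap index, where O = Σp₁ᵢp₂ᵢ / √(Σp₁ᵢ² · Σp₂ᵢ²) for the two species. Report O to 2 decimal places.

0.68

Convert percentages to proportions (divide by 100).
Σ p₁ᵢp₂ᵢ = 0.0520 + 0.0180 + 0.0060 + 0.1197 + 0.0066 = 0.2023
Σp_1ᵢ² = 0.20² + 0.15² + 0.02² + 0.57² + 0.06² = 0.0400 + 0.0225 + 0.0004 + 0.3249 + 0.0036 = 0.3914
Σp_2ᵢ² = 0.26² + 0.12² + 0.30² + 0.21² + 0.11² = 0.0676 + 0.0144 + 0.0900 + 0.0441 + 0.0121 = 0.2282
O = 0.2023 / √(0.3914 × 0.2282) = 0.2023 / 0.29886 = 0.6769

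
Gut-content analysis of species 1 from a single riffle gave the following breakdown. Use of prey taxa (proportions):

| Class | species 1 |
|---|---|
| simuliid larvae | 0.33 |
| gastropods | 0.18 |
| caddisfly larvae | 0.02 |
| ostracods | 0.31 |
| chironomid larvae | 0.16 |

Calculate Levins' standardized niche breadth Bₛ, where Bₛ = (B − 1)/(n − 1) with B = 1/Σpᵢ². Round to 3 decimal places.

Σpᵢ² = 0.33² + 0.18² + 0.02² + 0.31² + 0.16² = 0.1089 + 0.0324 + 0.0004 + 0.0961 + 0.0256 = 0.2634
B = 1 / 0.2634 = 3.79651
Bₛ = (B − 1)/(n − 1) = (3.79651 − 1)/(5 − 1) = 2.79651/4 = 0.69913

0.699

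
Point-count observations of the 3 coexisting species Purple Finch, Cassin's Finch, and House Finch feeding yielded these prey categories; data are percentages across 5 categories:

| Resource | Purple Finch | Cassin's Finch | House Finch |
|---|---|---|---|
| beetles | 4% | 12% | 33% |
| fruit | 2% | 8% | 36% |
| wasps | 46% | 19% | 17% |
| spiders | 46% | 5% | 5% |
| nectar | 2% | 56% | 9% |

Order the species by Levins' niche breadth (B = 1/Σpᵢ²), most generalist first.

House Finch > Cassin's Finch > Purple Finch

Convert percentages to proportions (divide by 100).
Σp_Purpᵢ² = 0.04² + 0.02² + 0.46² + 0.46² + 0.02² = 0.0016 + 0.0004 + 0.2116 + 0.2116 + 0.0004 = 0.4256
B_Purp = 1 / 0.4256 = 2.3496
Σp_Cassᵢ² = 0.12² + 0.08² + 0.19² + 0.05² + 0.56² = 0.0144 + 0.0064 + 0.0361 + 0.0025 + 0.3136 = 0.3730
B_Cass = 1 / 0.3730 = 2.6810
Σp_Housᵢ² = 0.33² + 0.36² + 0.17² + 0.05² + 0.09² = 0.1089 + 0.1296 + 0.0289 + 0.0025 + 0.0081 = 0.2780
B_Hous = 1 / 0.2780 = 3.5971
Ranking by B (broadest → narrowest): House Finch (3.60) > Cassin's Finch (2.68) > Purple Finch (2.35)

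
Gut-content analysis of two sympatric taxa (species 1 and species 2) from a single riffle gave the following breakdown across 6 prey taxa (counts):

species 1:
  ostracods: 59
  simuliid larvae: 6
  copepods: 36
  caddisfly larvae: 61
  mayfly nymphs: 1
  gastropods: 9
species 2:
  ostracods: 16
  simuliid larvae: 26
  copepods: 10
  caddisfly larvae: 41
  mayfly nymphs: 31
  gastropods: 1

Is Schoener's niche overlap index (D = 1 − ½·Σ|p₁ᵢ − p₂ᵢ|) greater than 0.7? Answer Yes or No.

No

Proportions for species 1 (n=172): 59/172=0.3430, 6/172=0.0349, 36/172=0.2093, 61/172=0.3547, 1/172=0.0058, 9/172=0.0523
Proportions for species 2 (n=125): 16/125=0.1280, 26/125=0.2080, 10/125=0.0800, 41/125=0.3280, 31/125=0.2480, 1/125=0.0080
Σ|p₁ᵢ − p₂ᵢ| = 0.2150 + 0.1731 + 0.1293 + 0.0267 + 0.2422 + 0.0443 = 0.8306
D = 1 − ½ × 0.8306 = 1 − 0.41530 = 0.58470
D = 0.58470 < 0.7 → No.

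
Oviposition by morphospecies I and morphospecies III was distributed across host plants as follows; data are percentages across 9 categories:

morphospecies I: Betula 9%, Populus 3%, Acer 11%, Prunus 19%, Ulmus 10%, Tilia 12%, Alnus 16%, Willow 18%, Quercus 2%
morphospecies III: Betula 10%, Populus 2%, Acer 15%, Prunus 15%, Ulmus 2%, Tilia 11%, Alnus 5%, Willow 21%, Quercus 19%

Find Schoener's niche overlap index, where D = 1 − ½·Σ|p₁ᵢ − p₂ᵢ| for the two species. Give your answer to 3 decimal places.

0.750

Convert percentages to proportions (divide by 100).
Σ|p₁ᵢ − p₂ᵢ| = 0.01 + 0.01 + 0.04 + 0.04 + 0.08 + 0.01 + 0.11 + 0.03 + 0.17 = 0.50
D = 1 − ½ × 0.50 = 1 − 0.250 = 0.75000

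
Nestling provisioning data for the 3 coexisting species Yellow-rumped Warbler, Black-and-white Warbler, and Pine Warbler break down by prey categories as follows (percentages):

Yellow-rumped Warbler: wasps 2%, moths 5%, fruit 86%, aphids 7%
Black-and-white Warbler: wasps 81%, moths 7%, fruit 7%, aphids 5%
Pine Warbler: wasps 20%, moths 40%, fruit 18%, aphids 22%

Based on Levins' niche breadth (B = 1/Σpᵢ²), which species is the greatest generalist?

Convert percentages to proportions (divide by 100).
Σp_Yellᵢ² = 0.02² + 0.05² + 0.86² + 0.07² = 0.0004 + 0.0025 + 0.7396 + 0.0049 = 0.7474
B_Yell = 1 / 0.7474 = 1.3380
Σp_Blacᵢ² = 0.81² + 0.07² + 0.07² + 0.05² = 0.6561 + 0.0049 + 0.0049 + 0.0025 = 0.6684
B_Blac = 1 / 0.6684 = 1.4961
Σp_Pineᵢ² = 0.20² + 0.40² + 0.18² + 0.22² = 0.0400 + 0.1600 + 0.0324 + 0.0484 = 0.2808
B_Pine = 1 / 0.2808 = 3.5613
Highest B → broadest niche (most generalist): Pine Warbler (B = 3.56).

Pine Warbler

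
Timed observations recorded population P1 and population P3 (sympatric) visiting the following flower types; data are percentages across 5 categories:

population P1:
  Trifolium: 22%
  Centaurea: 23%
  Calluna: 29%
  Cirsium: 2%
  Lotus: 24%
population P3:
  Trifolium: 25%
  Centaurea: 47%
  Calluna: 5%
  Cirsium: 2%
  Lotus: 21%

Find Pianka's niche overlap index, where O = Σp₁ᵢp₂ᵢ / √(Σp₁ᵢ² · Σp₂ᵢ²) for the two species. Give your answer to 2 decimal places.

0.81

Convert percentages to proportions (divide by 100).
Σ p₁ᵢp₂ᵢ = 0.0550 + 0.1081 + 0.0145 + 0.0004 + 0.0504 = 0.2284
Σp_1ᵢ² = 0.22² + 0.23² + 0.29² + 0.02² + 0.24² = 0.0484 + 0.0529 + 0.0841 + 0.0004 + 0.0576 = 0.2434
Σp_2ᵢ² = 0.25² + 0.47² + 0.05² + 0.02² + 0.21² = 0.0625 + 0.2209 + 0.0025 + 0.0004 + 0.0441 = 0.3304
O = 0.2284 / √(0.2434 × 0.3304) = 0.2284 / 0.28358 = 0.8054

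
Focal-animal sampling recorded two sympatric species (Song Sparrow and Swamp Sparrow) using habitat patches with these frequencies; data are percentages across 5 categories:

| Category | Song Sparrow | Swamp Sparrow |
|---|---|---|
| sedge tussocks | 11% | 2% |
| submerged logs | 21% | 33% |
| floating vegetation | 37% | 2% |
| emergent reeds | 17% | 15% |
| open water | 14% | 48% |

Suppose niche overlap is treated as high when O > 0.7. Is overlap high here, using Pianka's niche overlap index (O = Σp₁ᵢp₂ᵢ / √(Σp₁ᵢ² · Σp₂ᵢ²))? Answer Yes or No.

Convert percentages to proportions (divide by 100).
Σ p₁ᵢp₂ᵢ = 0.0022 + 0.0693 + 0.0074 + 0.0255 + 0.0672 = 0.1716
Σp_1ᵢ² = 0.11² + 0.21² + 0.37² + 0.17² + 0.14² = 0.0121 + 0.0441 + 0.1369 + 0.0289 + 0.0196 = 0.2416
Σp_2ᵢ² = 0.02² + 0.33² + 0.02² + 0.15² + 0.48² = 0.0004 + 0.1089 + 0.0004 + 0.0225 + 0.2304 = 0.3626
O = 0.1716 / √(0.2416 × 0.3626) = 0.1716 / 0.29598 = 0.5798
O = 0.5798 < 0.7 → No.

No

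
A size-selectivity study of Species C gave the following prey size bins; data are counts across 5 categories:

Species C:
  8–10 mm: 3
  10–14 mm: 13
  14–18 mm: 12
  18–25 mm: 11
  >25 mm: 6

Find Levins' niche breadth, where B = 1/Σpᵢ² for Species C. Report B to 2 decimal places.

Proportions for Species C (n=45): 3/45=0.0667, 13/45=0.2889, 12/45=0.2667, 11/45=0.2444, 6/45=0.1333
Σpᵢ² = 0.0667² + 0.2889² + 0.2667² + 0.2444² + 0.1333² = 0.004449 + 0.083463 + 0.071129 + 0.059731 + 0.017769 = 0.236541
B = 1 / 0.236541 = 4.2276

4.23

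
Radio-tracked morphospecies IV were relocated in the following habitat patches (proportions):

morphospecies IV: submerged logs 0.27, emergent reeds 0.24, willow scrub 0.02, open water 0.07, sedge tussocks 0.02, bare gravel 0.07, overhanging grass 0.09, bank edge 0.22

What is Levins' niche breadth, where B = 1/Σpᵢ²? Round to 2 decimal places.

5.06

Σpᵢ² = 0.27² + 0.24² + 0.02² + 0.07² + 0.02² + 0.07² + 0.09² + 0.22² = 0.0729 + 0.0576 + 0.0004 + 0.0049 + 0.0004 + 0.0049 + 0.0081 + 0.0484 = 0.1976
B = 1 / 0.1976 = 5.0607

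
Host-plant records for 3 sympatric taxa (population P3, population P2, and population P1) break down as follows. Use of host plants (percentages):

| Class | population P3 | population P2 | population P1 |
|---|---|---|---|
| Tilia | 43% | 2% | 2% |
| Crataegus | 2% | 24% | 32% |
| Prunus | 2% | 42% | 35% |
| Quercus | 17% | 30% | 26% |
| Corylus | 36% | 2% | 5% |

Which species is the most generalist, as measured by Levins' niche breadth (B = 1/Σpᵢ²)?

population P1

Convert percentages to proportions (divide by 100).
Σp_P3ᵢ² = 0.43² + 0.02² + 0.02² + 0.17² + 0.36² = 0.1849 + 0.0004 + 0.0004 + 0.0289 + 0.1296 = 0.3442
B_P3 = 1 / 0.3442 = 2.9053
Σp_P2ᵢ² = 0.02² + 0.24² + 0.42² + 0.30² + 0.02² = 0.0004 + 0.0576 + 0.1764 + 0.0900 + 0.0004 = 0.3248
B_P2 = 1 / 0.3248 = 3.0788
Σp_P1ᵢ² = 0.02² + 0.32² + 0.35² + 0.26² + 0.05² = 0.0004 + 0.1024 + 0.1225 + 0.0676 + 0.0025 = 0.2954
B_P1 = 1 / 0.2954 = 3.3852
Highest B → broadest niche (most generalist): population P1 (B = 3.39).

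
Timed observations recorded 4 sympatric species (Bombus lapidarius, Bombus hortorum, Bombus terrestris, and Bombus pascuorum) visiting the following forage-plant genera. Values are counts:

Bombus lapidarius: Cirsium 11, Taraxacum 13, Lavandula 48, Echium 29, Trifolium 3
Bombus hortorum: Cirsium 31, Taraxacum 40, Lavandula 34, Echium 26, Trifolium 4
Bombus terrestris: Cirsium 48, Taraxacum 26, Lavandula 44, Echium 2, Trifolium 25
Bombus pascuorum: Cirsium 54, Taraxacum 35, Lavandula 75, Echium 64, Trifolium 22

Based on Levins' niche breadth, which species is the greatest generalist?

Bombus pascuorum

Proportions for Bombus lapidarius (n=104): 11/104=0.1058, 13/104=0.1250, 48/104=0.4615, 29/104=0.2788, 3/104=0.0288
Proportions for Bombus hortorum (n=135): 31/135=0.2296, 40/135=0.2963, 34/135=0.2519, 26/135=0.1926, 4/135=0.0296
Proportions for Bombus terrestris (n=145): 48/145=0.3310, 26/145=0.1793, 44/145=0.3034, 2/145=0.0138, 25/145=0.1724
Proportions for Bombus pascuorum (n=250): 54/250=0.2160, 35/250=0.1400, 75/250=0.3000, 64/250=0.2560, 22/250=0.0880
Σp_lapiᵢ² = 0.1058² + 0.1250² + 0.4615² + 0.2788² + 0.0288² = 0.011194 + 0.015625 + 0.212982 + 0.077729 + 0.000829 = 0.318359
B_lapi = 1 / 0.318359 = 3.1411
Σp_hortᵢ² = 0.2296² + 0.2963² + 0.2519² + 0.1926² + 0.0296² = 0.052716 + 0.087794 + 0.063454 + 0.037095 + 0.000876 = 0.241935
B_hort = 1 / 0.241935 = 4.1333
Σp_terrᵢ² = 0.3310² + 0.1793² + 0.3034² + 0.0138² + 0.1724² = 0.109561 + 0.032148 + 0.092052 + 0.000190 + 0.029722 = 0.263673
B_terr = 1 / 0.263673 = 3.7926
Σp_pascᵢ² = 0.2160² + 0.1400² + 0.3000² + 0.2560² + 0.0880² = 0.046656 + 0.019600 + 0.090000 + 0.065536 + 0.007744 = 0.229536
B_pasc = 1 / 0.229536 = 4.3566
Highest B → broadest niche (most generalist): Bombus pascuorum (B = 4.36).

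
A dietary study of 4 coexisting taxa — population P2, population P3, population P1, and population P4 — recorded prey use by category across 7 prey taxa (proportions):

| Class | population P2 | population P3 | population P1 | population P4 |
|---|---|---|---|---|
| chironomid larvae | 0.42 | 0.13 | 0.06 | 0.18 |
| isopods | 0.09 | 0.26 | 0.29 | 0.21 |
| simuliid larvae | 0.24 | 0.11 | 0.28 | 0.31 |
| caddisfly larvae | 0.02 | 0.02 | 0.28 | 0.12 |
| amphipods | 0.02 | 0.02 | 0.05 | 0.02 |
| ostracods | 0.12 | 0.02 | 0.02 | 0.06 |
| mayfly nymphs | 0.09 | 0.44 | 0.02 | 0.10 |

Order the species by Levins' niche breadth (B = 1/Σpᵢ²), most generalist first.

population P4 > population P1 > population P2 > population P3

Σp_P2ᵢ² = 0.42² + 0.09² + 0.24² + 0.02² + 0.02² + 0.12² + 0.09² = 0.1764 + 0.0081 + 0.0576 + 0.0004 + 0.0004 + 0.0144 + 0.0081 = 0.2654
B_P2 = 1 / 0.2654 = 3.7679
Σp_P3ᵢ² = 0.13² + 0.26² + 0.11² + 0.02² + 0.02² + 0.02² + 0.44² = 0.0169 + 0.0676 + 0.0121 + 0.0004 + 0.0004 + 0.0004 + 0.1936 = 0.2914
B_P3 = 1 / 0.2914 = 3.4317
Σp_P1ᵢ² = 0.06² + 0.29² + 0.28² + 0.28² + 0.05² + 0.02² + 0.02² = 0.0036 + 0.0841 + 0.0784 + 0.0784 + 0.0025 + 0.0004 + 0.0004 = 0.2478
B_P1 = 1 / 0.2478 = 4.0355
Σp_P4ᵢ² = 0.18² + 0.21² + 0.31² + 0.12² + 0.02² + 0.06² + 0.10² = 0.0324 + 0.0441 + 0.0961 + 0.0144 + 0.0004 + 0.0036 + 0.0100 = 0.2010
B_P4 = 1 / 0.2010 = 4.9751
Ranking by B (broadest → narrowest): population P4 (4.98) > population P1 (4.04) > population P2 (3.77) > population P3 (3.43)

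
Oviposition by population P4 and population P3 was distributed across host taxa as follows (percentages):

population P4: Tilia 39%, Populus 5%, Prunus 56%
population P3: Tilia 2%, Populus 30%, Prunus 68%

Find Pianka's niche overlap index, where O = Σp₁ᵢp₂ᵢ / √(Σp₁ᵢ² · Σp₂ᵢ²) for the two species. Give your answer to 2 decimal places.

0.79

Convert percentages to proportions (divide by 100).
Σ p₁ᵢp₂ᵢ = 0.0078 + 0.0150 + 0.3808 = 0.4036
Σp_1ᵢ² = 0.39² + 0.05² + 0.56² = 0.1521 + 0.0025 + 0.3136 = 0.4682
Σp_2ᵢ² = 0.02² + 0.30² + 0.68² = 0.0004 + 0.0900 + 0.4624 = 0.5528
O = 0.4036 / √(0.4682 × 0.5528) = 0.4036 / 0.50874 = 0.7933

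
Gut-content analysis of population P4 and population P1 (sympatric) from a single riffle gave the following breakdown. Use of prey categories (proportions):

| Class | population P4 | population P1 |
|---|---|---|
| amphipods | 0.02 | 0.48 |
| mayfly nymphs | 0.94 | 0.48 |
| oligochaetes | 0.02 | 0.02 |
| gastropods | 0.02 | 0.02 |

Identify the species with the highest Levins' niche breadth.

population P1

Σp_P4ᵢ² = 0.02² + 0.94² + 0.02² + 0.02² = 0.0004 + 0.8836 + 0.0004 + 0.0004 = 0.8848
B_P4 = 1 / 0.8848 = 1.1302
Σp_P1ᵢ² = 0.48² + 0.48² + 0.02² + 0.02² = 0.2304 + 0.2304 + 0.0004 + 0.0004 = 0.4616
B_P1 = 1 / 0.4616 = 2.1664
Highest B → broadest niche (most generalist): population P1 (B = 2.17).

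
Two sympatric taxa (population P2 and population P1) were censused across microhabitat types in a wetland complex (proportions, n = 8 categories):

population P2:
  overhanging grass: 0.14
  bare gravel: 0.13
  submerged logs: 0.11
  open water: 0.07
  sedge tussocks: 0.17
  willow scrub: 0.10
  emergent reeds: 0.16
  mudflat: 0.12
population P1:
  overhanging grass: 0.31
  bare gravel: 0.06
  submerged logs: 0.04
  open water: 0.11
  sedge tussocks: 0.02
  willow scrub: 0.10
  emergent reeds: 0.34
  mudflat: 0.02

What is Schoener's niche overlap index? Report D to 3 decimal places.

0.610

Σ|p₁ᵢ − p₂ᵢ| = 0.17 + 0.07 + 0.07 + 0.04 + 0.15 + 0.00 + 0.18 + 0.10 = 0.78
D = 1 − ½ × 0.78 = 1 − 0.390 = 0.61000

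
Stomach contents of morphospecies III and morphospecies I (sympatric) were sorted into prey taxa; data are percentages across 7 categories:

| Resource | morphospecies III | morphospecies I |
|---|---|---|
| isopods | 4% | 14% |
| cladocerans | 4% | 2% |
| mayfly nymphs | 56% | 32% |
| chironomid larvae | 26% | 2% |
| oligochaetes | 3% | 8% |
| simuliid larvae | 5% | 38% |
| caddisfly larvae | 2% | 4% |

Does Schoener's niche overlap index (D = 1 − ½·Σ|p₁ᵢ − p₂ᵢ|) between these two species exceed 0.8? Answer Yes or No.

No

Convert percentages to proportions (divide by 100).
Σ|p₁ᵢ − p₂ᵢ| = 0.10 + 0.02 + 0.24 + 0.24 + 0.05 + 0.33 + 0.02 = 1.00
D = 1 − ½ × 1.00 = 1 − 0.500 = 0.5000
D = 0.5000 < 0.8 → No.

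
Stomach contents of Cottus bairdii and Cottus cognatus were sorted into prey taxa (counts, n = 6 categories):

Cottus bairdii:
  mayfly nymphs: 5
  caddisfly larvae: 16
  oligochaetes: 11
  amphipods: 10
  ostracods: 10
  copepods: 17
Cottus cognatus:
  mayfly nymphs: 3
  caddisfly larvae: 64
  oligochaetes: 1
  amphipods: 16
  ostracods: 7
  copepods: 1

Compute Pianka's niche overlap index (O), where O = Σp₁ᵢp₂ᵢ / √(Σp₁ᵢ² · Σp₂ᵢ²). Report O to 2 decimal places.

Proportions for Cottus bairdii (n=69): 5/69=0.0725, 16/69=0.2319, 11/69=0.1594, 10/69=0.1449, 10/69=0.1449, 17/69=0.2464
Proportions for Cottus cognatus (n=92): 3/92=0.0326, 64/92=0.6957, 1/92=0.0109, 16/92=0.1739, 7/92=0.0761, 1/92=0.0109
Σ p₁ᵢp₂ᵢ = 0.002364 + 0.161333 + 0.001737 + 0.025198 + 0.011027 + 0.002686 = 0.204345
Σp_1ᵢ² = 0.0725² + 0.2319² + 0.1594² + 0.1449² + 0.1449² + 0.2464² = 0.005256 + 0.053778 + 0.025408 + 0.020996 + 0.020996 + 0.060713 = 0.187147
Σp_2ᵢ² = 0.0326² + 0.6957² + 0.0109² + 0.1739² + 0.0761² + 0.0109² = 0.001063 + 0.483998 + 0.000119 + 0.030241 + 0.005791 + 0.000119 = 0.521331
O = 0.204345 / √(0.187147 × 0.521331) = 0.204345 / 0.3123548 = 0.6542

0.65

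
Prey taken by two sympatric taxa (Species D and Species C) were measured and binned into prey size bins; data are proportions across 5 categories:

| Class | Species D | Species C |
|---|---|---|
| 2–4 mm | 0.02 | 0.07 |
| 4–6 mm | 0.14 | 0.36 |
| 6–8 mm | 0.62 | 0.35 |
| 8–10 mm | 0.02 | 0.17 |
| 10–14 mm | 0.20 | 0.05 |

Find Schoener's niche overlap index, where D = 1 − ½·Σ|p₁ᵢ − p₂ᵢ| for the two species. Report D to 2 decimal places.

Σ|p₁ᵢ − p₂ᵢ| = 0.05 + 0.22 + 0.27 + 0.15 + 0.15 = 0.84
D = 1 − ½ × 0.84 = 1 − 0.420 = 0.5800

0.58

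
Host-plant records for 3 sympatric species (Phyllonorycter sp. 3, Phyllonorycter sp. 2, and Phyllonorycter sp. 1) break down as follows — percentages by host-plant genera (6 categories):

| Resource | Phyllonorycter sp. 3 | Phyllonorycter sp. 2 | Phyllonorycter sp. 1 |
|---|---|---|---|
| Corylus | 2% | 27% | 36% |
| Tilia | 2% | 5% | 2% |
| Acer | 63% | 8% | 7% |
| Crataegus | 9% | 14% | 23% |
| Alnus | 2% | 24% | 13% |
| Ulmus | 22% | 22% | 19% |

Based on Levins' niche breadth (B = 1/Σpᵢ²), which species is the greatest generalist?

Phyllonorycter sp. 2

Convert percentages to proportions (divide by 100).
Σp_3ᵢ² = 0.02² + 0.02² + 0.63² + 0.09² + 0.02² + 0.22² = 0.0004 + 0.0004 + 0.3969 + 0.0081 + 0.0004 + 0.0484 = 0.4546
B_3 = 1 / 0.4546 = 2.1997
Σp_2ᵢ² = 0.27² + 0.05² + 0.08² + 0.14² + 0.24² + 0.22² = 0.0729 + 0.0025 + 0.0064 + 0.0196 + 0.0576 + 0.0484 = 0.2074
B_2 = 1 / 0.2074 = 4.8216
Σp_1ᵢ² = 0.36² + 0.02² + 0.07² + 0.23² + 0.13² + 0.19² = 0.1296 + 0.0004 + 0.0049 + 0.0529 + 0.0169 + 0.0361 = 0.2408
B_1 = 1 / 0.2408 = 4.1528
Highest B → broadest niche (most generalist): Phyllonorycter sp. 2 (B = 4.82).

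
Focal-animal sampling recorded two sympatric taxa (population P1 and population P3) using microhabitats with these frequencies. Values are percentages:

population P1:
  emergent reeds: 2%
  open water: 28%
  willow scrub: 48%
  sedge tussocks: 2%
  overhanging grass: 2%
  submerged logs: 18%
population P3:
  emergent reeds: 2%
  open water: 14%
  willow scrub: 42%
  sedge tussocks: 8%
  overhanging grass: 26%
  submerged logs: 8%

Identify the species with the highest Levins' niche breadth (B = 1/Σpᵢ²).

Convert percentages to proportions (divide by 100).
Σp_P1ᵢ² = 0.02² + 0.28² + 0.48² + 0.02² + 0.02² + 0.18² = 0.0004 + 0.0784 + 0.2304 + 0.0004 + 0.0004 + 0.0324 = 0.3424
B_P1 = 1 / 0.3424 = 2.9206
Σp_P3ᵢ² = 0.02² + 0.14² + 0.42² + 0.08² + 0.26² + 0.08² = 0.0004 + 0.0196 + 0.1764 + 0.0064 + 0.0676 + 0.0064 = 0.2768
B_P3 = 1 / 0.2768 = 3.6127
Highest B → broadest niche (most generalist): population P3 (B = 3.61).

population P3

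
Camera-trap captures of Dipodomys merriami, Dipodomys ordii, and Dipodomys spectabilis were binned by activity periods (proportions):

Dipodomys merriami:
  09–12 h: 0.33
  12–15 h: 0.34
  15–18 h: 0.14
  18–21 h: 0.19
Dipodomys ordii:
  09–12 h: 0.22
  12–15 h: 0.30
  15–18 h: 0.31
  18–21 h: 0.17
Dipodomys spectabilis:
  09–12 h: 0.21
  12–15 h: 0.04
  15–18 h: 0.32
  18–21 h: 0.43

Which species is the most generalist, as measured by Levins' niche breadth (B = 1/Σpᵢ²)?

Dipodomys ordii

Σp_merrᵢ² = 0.33² + 0.34² + 0.14² + 0.19² = 0.1089 + 0.1156 + 0.0196 + 0.0361 = 0.2802
B_merr = 1 / 0.2802 = 3.5689
Σp_ordiᵢ² = 0.22² + 0.30² + 0.31² + 0.17² = 0.0484 + 0.0900 + 0.0961 + 0.0289 = 0.2634
B_ordi = 1 / 0.2634 = 3.7965
Σp_specᵢ² = 0.21² + 0.04² + 0.32² + 0.43² = 0.0441 + 0.0016 + 0.1024 + 0.1849 = 0.3330
B_spec = 1 / 0.3330 = 3.0030
Highest B → broadest niche (most generalist): Dipodomys ordii (B = 3.80).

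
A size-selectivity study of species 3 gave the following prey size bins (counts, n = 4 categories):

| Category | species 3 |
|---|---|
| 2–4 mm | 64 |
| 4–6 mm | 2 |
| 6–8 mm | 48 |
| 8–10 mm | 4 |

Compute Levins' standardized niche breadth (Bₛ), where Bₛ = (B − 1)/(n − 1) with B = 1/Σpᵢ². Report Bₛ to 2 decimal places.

Proportions for species 3 (n=118): 64/118=0.5424, 2/118=0.0169, 48/118=0.4068, 4/118=0.0339
Σpᵢ² = 0.5424² + 0.0169² + 0.4068² + 0.0339² = 0.294198 + 0.000286 + 0.165486 + 0.001149 = 0.461119
B = 1 / 0.461119 = 2.1686
Bₛ = (B − 1)/(n − 1) = (2.1686 − 1)/(4 − 1) = 1.1686/3 = 0.3895

0.39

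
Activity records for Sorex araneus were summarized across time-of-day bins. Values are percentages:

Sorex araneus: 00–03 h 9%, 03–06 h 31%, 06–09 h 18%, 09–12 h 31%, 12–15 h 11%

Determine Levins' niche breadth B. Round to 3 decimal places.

Convert percentages to proportions (divide by 100).
Σpᵢ² = 0.09² + 0.31² + 0.18² + 0.31² + 0.11² = 0.0081 + 0.0961 + 0.0324 + 0.0961 + 0.0121 = 0.2448
B = 1 / 0.2448 = 4.08497

4.085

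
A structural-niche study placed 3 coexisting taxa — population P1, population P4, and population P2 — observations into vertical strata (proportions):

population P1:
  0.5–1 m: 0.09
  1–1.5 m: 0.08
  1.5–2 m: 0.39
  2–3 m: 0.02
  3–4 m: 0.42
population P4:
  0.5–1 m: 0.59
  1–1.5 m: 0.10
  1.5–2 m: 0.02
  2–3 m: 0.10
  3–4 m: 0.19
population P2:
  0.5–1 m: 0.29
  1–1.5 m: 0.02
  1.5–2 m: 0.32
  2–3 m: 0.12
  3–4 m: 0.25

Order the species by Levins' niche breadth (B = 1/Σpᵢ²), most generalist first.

Σp_P1ᵢ² = 0.09² + 0.08² + 0.39² + 0.02² + 0.42² = 0.0081 + 0.0064 + 0.1521 + 0.0004 + 0.1764 = 0.3434
B_P1 = 1 / 0.3434 = 2.9121
Σp_P4ᵢ² = 0.59² + 0.10² + 0.02² + 0.10² + 0.19² = 0.3481 + 0.0100 + 0.0004 + 0.0100 + 0.0361 = 0.4046
B_P4 = 1 / 0.4046 = 2.4716
Σp_P2ᵢ² = 0.29² + 0.02² + 0.32² + 0.12² + 0.25² = 0.0841 + 0.0004 + 0.1024 + 0.0144 + 0.0625 = 0.2638
B_P2 = 1 / 0.2638 = 3.7908
Ranking by B (broadest → narrowest): population P2 (3.79) > population P1 (2.91) > population P4 (2.47)

population P2 > population P1 > population P4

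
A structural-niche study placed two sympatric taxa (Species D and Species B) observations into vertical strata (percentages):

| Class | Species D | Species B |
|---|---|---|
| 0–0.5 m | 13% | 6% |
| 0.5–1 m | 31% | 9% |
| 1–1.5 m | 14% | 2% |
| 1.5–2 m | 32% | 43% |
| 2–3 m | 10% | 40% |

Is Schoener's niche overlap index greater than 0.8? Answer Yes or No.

No

Convert percentages to proportions (divide by 100).
Σ|p₁ᵢ − p₂ᵢ| = 0.07 + 0.22 + 0.12 + 0.11 + 0.30 = 0.82
D = 1 − ½ × 0.82 = 1 − 0.410 = 0.5900
D = 0.5900 < 0.8 → No.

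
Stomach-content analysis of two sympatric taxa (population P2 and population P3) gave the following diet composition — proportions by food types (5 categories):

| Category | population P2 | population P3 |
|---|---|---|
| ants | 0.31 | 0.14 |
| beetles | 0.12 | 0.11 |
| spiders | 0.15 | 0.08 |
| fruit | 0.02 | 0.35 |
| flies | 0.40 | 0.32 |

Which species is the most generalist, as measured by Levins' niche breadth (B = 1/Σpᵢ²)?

Σp_P2ᵢ² = 0.31² + 0.12² + 0.15² + 0.02² + 0.40² = 0.0961 + 0.0144 + 0.0225 + 0.0004 + 0.1600 = 0.2934
B_P2 = 1 / 0.2934 = 3.4083
Σp_P3ᵢ² = 0.14² + 0.11² + 0.08² + 0.35² + 0.32² = 0.0196 + 0.0121 + 0.0064 + 0.1225 + 0.1024 = 0.2630
B_P3 = 1 / 0.2630 = 3.8023
Highest B → broadest niche (most generalist): population P3 (B = 3.80).

population P3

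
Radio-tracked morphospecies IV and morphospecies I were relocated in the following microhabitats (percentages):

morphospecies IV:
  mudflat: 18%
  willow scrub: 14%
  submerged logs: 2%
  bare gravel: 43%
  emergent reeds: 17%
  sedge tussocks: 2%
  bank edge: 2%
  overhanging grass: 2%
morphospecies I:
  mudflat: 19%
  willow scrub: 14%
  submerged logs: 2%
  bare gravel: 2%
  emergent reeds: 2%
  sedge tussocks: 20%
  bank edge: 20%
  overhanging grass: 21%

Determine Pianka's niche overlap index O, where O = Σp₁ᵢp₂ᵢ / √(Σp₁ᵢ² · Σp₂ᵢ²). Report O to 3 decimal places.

0.356

Convert percentages to proportions (divide by 100).
Σ p₁ᵢp₂ᵢ = 0.0342 + 0.0196 + 0.0004 + 0.0086 + 0.0034 + 0.0040 + 0.0040 + 0.0042 = 0.0784
Σp_1ᵢ² = 0.18² + 0.14² + 0.02² + 0.43² + 0.17² + 0.02² + 0.02² + 0.02² = 0.0324 + 0.0196 + 0.0004 + 0.1849 + 0.0289 + 0.0004 + 0.0004 + 0.0004 = 0.2674
Σp_2ᵢ² = 0.19² + 0.14² + 0.02² + 0.02² + 0.02² + 0.20² + 0.20² + 0.21² = 0.0361 + 0.0196 + 0.0004 + 0.0004 + 0.0004 + 0.0400 + 0.0400 + 0.0441 = 0.1810
O = 0.0784 / √(0.2674 × 0.1810) = 0.0784 / 0.219999 = 0.35637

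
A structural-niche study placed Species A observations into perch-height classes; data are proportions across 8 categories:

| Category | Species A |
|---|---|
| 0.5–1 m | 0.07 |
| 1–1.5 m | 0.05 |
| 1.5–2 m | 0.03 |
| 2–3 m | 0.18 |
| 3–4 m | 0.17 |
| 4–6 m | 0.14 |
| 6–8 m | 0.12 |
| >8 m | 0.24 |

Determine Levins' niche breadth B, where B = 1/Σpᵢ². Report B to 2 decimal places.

Σpᵢ² = 0.07² + 0.05² + 0.03² + 0.18² + 0.17² + 0.14² + 0.12² + 0.24² = 0.0049 + 0.0025 + 0.0009 + 0.0324 + 0.0289 + 0.0196 + 0.0144 + 0.0576 = 0.1612
B = 1 / 0.1612 = 6.2035

6.20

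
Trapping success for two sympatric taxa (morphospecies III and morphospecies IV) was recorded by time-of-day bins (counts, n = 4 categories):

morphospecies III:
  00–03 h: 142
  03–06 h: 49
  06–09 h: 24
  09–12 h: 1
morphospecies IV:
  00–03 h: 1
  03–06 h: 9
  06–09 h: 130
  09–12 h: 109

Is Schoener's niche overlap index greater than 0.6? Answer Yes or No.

Proportions for morphospecies III (n=216): 142/216=0.6574, 49/216=0.2269, 24/216=0.1111, 1/216=0.0046
Proportions for morphospecies IV (n=249): 1/249=0.0040, 9/249=0.0361, 130/249=0.5221, 109/249=0.4378
Σ|p₁ᵢ − p₂ᵢ| = 0.6534 + 0.1908 + 0.4110 + 0.4332 = 1.6884
D = 1 − ½ × 1.6884 = 1 − 0.84420 = 0.15580
D = 0.15580 < 0.6 → No.

No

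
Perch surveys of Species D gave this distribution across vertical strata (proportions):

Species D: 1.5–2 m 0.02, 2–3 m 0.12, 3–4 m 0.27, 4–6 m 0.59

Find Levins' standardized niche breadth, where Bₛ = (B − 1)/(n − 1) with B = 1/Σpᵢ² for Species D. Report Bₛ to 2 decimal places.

0.43

Σpᵢ² = 0.02² + 0.12² + 0.27² + 0.59² = 0.0004 + 0.0144 + 0.0729 + 0.3481 = 0.4358
B = 1 / 0.4358 = 2.2946
Bₛ = (B − 1)/(n − 1) = (2.2946 − 1)/(4 − 1) = 1.2946/3 = 0.4315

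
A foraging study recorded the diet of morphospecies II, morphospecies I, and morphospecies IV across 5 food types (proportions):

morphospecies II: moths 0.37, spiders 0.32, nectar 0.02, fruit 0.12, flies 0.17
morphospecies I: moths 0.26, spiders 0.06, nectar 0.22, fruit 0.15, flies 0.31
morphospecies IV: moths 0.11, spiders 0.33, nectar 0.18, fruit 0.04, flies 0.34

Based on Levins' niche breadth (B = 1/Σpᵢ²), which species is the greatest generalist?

Σp_IIᵢ² = 0.37² + 0.32² + 0.02² + 0.12² + 0.17² = 0.1369 + 0.1024 + 0.0004 + 0.0144 + 0.0289 = 0.2830
B_II = 1 / 0.2830 = 3.5336
Σp_Iᵢ² = 0.26² + 0.06² + 0.22² + 0.15² + 0.31² = 0.0676 + 0.0036 + 0.0484 + 0.0225 + 0.0961 = 0.2382
B_I = 1 / 0.2382 = 4.1982
Σp_IVᵢ² = 0.11² + 0.33² + 0.18² + 0.04² + 0.34² = 0.0121 + 0.1089 + 0.0324 + 0.0016 + 0.1156 = 0.2706
B_IV = 1 / 0.2706 = 3.6955
Highest B → broadest niche (most generalist): morphospecies I (B = 4.20).

morphospecies I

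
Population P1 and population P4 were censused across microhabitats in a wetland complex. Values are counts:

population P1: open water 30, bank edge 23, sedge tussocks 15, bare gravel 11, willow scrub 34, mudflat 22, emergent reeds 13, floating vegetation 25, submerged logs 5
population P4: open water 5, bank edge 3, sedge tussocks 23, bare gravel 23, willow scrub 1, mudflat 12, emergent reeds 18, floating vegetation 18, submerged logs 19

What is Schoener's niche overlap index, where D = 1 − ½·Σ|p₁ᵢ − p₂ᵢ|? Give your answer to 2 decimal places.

Proportions for population P1 (n=178): 30/178=0.1685, 23/178=0.1292, 15/178=0.0843, 11/178=0.0618, 34/178=0.1910, 22/178=0.1236, 13/178=0.0730, 25/178=0.1404, 5/178=0.0281
Proportions for population P4 (n=122): 5/122=0.0410, 3/122=0.0246, 23/122=0.1885, 23/122=0.1885, 1/122=0.0082, 12/122=0.0984, 18/122=0.1475, 18/122=0.1475, 19/122=0.1557
Σ|p₁ᵢ − p₂ᵢ| = 0.1275 + 0.1046 + 0.1042 + 0.1267 + 0.1828 + 0.0252 + 0.0745 + 0.0071 + 0.1276 = 0.8802
D = 1 − ½ × 0.8802 = 1 − 0.44010 = 0.55990

0.56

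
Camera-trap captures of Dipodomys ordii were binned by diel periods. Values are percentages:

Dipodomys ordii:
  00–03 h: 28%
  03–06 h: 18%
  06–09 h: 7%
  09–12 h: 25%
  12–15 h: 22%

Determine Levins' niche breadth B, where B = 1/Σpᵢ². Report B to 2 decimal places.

Convert percentages to proportions (divide by 100).
Σpᵢ² = 0.28² + 0.18² + 0.07² + 0.25² + 0.22² = 0.0784 + 0.0324 + 0.0049 + 0.0625 + 0.0484 = 0.2266
B = 1 / 0.2266 = 4.4131

4.41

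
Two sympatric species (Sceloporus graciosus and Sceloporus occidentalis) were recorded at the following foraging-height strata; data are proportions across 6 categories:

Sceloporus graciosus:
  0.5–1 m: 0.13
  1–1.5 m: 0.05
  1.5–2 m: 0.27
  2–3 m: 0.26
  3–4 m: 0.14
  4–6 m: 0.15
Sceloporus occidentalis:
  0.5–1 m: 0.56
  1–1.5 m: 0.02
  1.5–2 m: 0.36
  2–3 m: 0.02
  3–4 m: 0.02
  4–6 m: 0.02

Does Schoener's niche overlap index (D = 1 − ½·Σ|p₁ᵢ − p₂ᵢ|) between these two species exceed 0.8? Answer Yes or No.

No

Σ|p₁ᵢ − p₂ᵢ| = 0.43 + 0.03 + 0.09 + 0.24 + 0.12 + 0.13 = 1.04
D = 1 − ½ × 1.04 = 1 − 0.520 = 0.4800
D = 0.4800 < 0.8 → No.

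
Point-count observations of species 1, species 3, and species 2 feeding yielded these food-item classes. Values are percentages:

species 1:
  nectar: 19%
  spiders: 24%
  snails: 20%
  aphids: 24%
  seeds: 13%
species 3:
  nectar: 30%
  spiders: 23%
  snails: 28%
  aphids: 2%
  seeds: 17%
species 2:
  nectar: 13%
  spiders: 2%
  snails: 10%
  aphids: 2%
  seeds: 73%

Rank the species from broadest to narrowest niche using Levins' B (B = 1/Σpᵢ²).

Convert percentages to proportions (divide by 100).
Σp_1ᵢ² = 0.19² + 0.24² + 0.20² + 0.24² + 0.13² = 0.0361 + 0.0576 + 0.0400 + 0.0576 + 0.0169 = 0.2082
B_1 = 1 / 0.2082 = 4.8031
Σp_3ᵢ² = 0.30² + 0.23² + 0.28² + 0.02² + 0.17² = 0.0900 + 0.0529 + 0.0784 + 0.0004 + 0.0289 = 0.2506
B_3 = 1 / 0.2506 = 3.9904
Σp_2ᵢ² = 0.13² + 0.02² + 0.10² + 0.02² + 0.73² = 0.0169 + 0.0004 + 0.0100 + 0.0004 + 0.5329 = 0.5606
B_2 = 1 / 0.5606 = 1.7838
Ranking by B (broadest → narrowest): species 1 (4.80) > species 3 (3.99) > species 2 (1.78)

species 1 > species 3 > species 2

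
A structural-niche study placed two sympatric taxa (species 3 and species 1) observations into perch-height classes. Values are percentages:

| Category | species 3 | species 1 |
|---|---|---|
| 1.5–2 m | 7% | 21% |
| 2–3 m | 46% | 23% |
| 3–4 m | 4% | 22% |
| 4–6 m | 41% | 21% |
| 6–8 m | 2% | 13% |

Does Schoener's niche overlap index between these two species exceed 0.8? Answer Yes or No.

No

Convert percentages to proportions (divide by 100).
Σ|p₁ᵢ − p₂ᵢ| = 0.14 + 0.23 + 0.18 + 0.20 + 0.11 = 0.86
D = 1 − ½ × 0.86 = 1 − 0.430 = 0.5700
D = 0.5700 < 0.8 → No.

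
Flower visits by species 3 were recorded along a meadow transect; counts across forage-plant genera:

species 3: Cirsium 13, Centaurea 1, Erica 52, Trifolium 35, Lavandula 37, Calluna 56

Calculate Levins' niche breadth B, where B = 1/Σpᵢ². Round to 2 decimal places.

Proportions for species 3 (n=194): 13/194=0.0670, 1/194=0.0052, 52/194=0.2680, 35/194=0.1804, 37/194=0.1907, 56/194=0.2887
Σpᵢ² = 0.0670² + 0.0052² + 0.2680² + 0.1804² + 0.1907² + 0.2887² = 0.004489 + 0.000027 + 0.071824 + 0.032544 + 0.036366 + 0.083348 = 0.228598
B = 1 / 0.228598 = 4.3745

4.37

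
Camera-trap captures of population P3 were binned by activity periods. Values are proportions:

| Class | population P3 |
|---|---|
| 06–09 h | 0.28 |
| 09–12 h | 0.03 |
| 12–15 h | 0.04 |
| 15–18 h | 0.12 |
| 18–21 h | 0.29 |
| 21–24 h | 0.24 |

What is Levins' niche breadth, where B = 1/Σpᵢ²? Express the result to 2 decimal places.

4.22

Σpᵢ² = 0.28² + 0.03² + 0.04² + 0.12² + 0.29² + 0.24² = 0.0784 + 0.0009 + 0.0016 + 0.0144 + 0.0841 + 0.0576 = 0.2370
B = 1 / 0.2370 = 4.2194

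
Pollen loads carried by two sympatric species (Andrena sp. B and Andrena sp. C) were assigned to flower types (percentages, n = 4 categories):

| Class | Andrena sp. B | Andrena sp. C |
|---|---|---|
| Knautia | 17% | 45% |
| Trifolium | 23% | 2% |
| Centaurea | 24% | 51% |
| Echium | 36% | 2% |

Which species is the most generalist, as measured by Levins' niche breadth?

Convert percentages to proportions (divide by 100).
Σp_Bᵢ² = 0.17² + 0.23² + 0.24² + 0.36² = 0.0289 + 0.0529 + 0.0576 + 0.1296 = 0.2690
B_B = 1 / 0.2690 = 3.7175
Σp_Cᵢ² = 0.45² + 0.02² + 0.51² + 0.02² = 0.2025 + 0.0004 + 0.2601 + 0.0004 = 0.4634
B_C = 1 / 0.4634 = 2.1580
Highest B → broadest niche (most generalist): Andrena sp. B (B = 3.72).

Andrena sp. B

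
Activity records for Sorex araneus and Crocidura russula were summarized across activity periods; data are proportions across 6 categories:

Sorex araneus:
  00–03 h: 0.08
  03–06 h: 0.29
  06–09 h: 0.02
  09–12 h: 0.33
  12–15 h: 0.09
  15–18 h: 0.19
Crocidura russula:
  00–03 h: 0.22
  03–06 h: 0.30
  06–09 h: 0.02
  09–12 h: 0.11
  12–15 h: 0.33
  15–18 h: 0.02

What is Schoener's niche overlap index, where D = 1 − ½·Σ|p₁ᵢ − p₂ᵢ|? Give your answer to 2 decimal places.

Σ|p₁ᵢ − p₂ᵢ| = 0.14 + 0.01 + 0.00 + 0.22 + 0.24 + 0.17 = 0.78
D = 1 − ½ × 0.78 = 1 − 0.390 = 0.6100

0.61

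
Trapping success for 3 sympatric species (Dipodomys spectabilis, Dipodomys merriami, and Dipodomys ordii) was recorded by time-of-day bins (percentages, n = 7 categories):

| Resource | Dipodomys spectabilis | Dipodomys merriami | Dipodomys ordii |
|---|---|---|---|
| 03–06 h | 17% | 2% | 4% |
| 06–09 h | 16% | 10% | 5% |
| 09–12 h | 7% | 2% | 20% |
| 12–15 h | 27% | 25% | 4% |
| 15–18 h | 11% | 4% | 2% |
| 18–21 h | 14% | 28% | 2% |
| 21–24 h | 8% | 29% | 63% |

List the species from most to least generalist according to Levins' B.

Dipodomys spectabilis > Dipodomys merriami > Dipodomys ordii

Convert percentages to proportions (divide by 100).
Σp_specᵢ² = 0.17² + 0.16² + 0.07² + 0.27² + 0.11² + 0.14² + 0.08² = 0.0289 + 0.0256 + 0.0049 + 0.0729 + 0.0121 + 0.0196 + 0.0064 = 0.1704
B_spec = 1 / 0.1704 = 5.8685
Σp_merrᵢ² = 0.02² + 0.10² + 0.02² + 0.25² + 0.04² + 0.28² + 0.29² = 0.0004 + 0.0100 + 0.0004 + 0.0625 + 0.0016 + 0.0784 + 0.0841 = 0.2374
B_merr = 1 / 0.2374 = 4.2123
Σp_ordiᵢ² = 0.04² + 0.05² + 0.20² + 0.04² + 0.02² + 0.02² + 0.63² = 0.0016 + 0.0025 + 0.0400 + 0.0016 + 0.0004 + 0.0004 + 0.3969 = 0.4434
B_ordi = 1 / 0.4434 = 2.2553
Ranking by B (broadest → narrowest): Dipodomys spectabilis (5.87) > Dipodomys merriami (4.21) > Dipodomys ordii (2.26)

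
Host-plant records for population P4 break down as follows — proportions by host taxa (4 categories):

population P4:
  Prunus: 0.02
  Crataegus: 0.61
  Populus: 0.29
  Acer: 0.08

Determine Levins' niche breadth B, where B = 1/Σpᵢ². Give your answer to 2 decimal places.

2.16

Σpᵢ² = 0.02² + 0.61² + 0.29² + 0.08² = 0.0004 + 0.3721 + 0.0841 + 0.0064 = 0.4630
B = 1 / 0.4630 = 2.1598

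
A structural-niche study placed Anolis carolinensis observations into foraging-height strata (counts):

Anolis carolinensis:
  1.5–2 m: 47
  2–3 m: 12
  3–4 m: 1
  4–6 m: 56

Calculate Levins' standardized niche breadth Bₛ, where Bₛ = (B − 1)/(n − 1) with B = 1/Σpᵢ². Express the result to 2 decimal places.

Proportions for Anolis carolinensis (n=116): 47/116=0.4052, 12/116=0.1034, 1/116=0.0086, 56/116=0.4828
Σpᵢ² = 0.4052² + 0.1034² + 0.0086² + 0.4828² = 0.164187 + 0.010692 + 0.000074 + 0.233096 = 0.408049
B = 1 / 0.408049 = 2.4507
Bₛ = (B − 1)/(n − 1) = (2.4507 − 1)/(4 − 1) = 1.4507/3 = 0.4836

0.48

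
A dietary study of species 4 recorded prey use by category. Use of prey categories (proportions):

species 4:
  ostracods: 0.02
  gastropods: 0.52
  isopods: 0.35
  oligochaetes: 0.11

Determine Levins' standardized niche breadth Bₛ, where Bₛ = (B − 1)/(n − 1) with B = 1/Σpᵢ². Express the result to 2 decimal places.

Σpᵢ² = 0.02² + 0.52² + 0.35² + 0.11² = 0.0004 + 0.2704 + 0.1225 + 0.0121 = 0.4054
B = 1 / 0.4054 = 2.4667
Bₛ = (B − 1)/(n − 1) = (2.4667 − 1)/(4 − 1) = 1.4667/3 = 0.4889

0.49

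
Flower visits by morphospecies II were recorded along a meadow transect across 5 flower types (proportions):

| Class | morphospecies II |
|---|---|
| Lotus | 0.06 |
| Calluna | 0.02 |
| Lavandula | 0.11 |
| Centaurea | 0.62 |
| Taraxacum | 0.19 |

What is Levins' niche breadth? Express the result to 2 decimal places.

2.29

Σpᵢ² = 0.06² + 0.02² + 0.11² + 0.62² + 0.19² = 0.0036 + 0.0004 + 0.0121 + 0.3844 + 0.0361 = 0.4366
B = 1 / 0.4366 = 2.2904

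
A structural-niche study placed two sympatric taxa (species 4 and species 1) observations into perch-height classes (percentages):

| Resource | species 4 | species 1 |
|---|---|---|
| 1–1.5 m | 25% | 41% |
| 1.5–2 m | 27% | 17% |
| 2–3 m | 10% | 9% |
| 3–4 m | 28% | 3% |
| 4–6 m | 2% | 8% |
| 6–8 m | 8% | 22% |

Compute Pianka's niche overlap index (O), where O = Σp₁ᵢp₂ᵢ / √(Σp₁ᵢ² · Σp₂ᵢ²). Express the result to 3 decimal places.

Convert percentages to proportions (divide by 100).
Σ p₁ᵢp₂ᵢ = 0.1025 + 0.0459 + 0.0090 + 0.0084 + 0.0016 + 0.0176 = 0.1850
Σp_1ᵢ² = 0.25² + 0.27² + 0.10² + 0.28² + 0.02² + 0.08² = 0.0625 + 0.0729 + 0.0100 + 0.0784 + 0.0004 + 0.0064 = 0.2306
Σp_2ᵢ² = 0.41² + 0.17² + 0.09² + 0.03² + 0.08² + 0.22² = 0.1681 + 0.0289 + 0.0081 + 0.0009 + 0.0064 + 0.0484 = 0.2608
O = 0.1850 / √(0.2306 × 0.2608) = 0.1850 / 0.245236 = 0.75438

0.754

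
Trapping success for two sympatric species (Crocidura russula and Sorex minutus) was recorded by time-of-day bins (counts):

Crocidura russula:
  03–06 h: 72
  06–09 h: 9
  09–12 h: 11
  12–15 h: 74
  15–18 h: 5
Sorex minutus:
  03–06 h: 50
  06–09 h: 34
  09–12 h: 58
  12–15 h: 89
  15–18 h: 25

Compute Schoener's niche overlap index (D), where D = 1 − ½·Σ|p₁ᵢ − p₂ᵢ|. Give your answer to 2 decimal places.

Proportions for Crocidura russula (n=171): 72/171=0.4211, 9/171=0.0526, 11/171=0.0643, 74/171=0.4327, 5/171=0.0292
Proportions for Sorex minutus (n=256): 50/256=0.1953, 34/256=0.1328, 58/256=0.2266, 89/256=0.3477, 25/256=0.0977
Σ|p₁ᵢ − p₂ᵢ| = 0.2258 + 0.0802 + 0.1623 + 0.0850 + 0.0685 = 0.6218
D = 1 − ½ × 0.6218 = 1 − 0.31090 = 0.68910

0.69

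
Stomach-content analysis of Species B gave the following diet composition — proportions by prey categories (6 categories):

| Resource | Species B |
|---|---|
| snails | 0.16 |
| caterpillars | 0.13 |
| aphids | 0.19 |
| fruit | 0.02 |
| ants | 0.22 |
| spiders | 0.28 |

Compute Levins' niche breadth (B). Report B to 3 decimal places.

4.859

Σpᵢ² = 0.16² + 0.13² + 0.19² + 0.02² + 0.22² + 0.28² = 0.0256 + 0.0169 + 0.0361 + 0.0004 + 0.0484 + 0.0784 = 0.2058
B = 1 / 0.2058 = 4.85909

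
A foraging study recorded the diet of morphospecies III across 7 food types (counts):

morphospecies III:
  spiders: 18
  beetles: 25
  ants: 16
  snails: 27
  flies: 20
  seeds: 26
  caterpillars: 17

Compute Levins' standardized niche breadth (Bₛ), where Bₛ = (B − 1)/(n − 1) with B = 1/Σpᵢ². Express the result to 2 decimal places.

Proportions for morphospecies III (n=149): 18/149=0.1208, 25/149=0.1678, 16/149=0.1074, 27/149=0.1812, 20/149=0.1342, 26/149=0.1745, 17/149=0.1141
Σpᵢ² = 0.1208² + 0.1678² + 0.1074² + 0.1812² + 0.1342² + 0.1745² + 0.1141² = 0.014593 + 0.028157 + 0.011535 + 0.032833 + 0.018010 + 0.030450 + 0.013019 = 0.148597
B = 1 / 0.148597 = 6.7296
Bₛ = (B − 1)/(n − 1) = (6.7296 − 1)/(7 − 1) = 5.7296/6 = 0.9549

0.95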